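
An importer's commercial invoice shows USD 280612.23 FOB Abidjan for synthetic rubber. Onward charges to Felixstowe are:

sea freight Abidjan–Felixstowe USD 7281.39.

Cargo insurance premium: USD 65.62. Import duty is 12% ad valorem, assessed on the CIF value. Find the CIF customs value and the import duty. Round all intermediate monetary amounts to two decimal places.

CIF = FOB price + freight + insurance
CIF = 280612.23 + 7281.39 + 65.62 = 287959.24
Import duty = 287959.24 × 12% = 34555.11

CIF value: USD 287959.24; import duty: USD 34555.11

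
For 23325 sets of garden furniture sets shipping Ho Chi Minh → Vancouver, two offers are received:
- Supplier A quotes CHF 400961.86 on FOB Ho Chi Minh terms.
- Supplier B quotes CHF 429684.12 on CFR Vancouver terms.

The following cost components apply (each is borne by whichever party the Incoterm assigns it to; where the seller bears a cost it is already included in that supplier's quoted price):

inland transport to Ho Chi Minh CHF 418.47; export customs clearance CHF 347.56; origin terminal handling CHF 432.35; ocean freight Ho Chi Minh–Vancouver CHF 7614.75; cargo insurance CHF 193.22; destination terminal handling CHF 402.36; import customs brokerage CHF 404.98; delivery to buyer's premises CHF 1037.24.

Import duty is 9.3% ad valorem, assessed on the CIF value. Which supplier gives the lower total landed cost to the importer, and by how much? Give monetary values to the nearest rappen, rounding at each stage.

Supplier A is cheaper by CHF 23070.51

Supplier A (FOB):
CIF value = FOB price + freight + insurance = 400961.86 + 7614.75 + 193.22 = 408769.83
Import duty = 408769.83 × 9.3% = 38015.59
Buyer bears (A): 7614.75 + 193.22 + 402.36 + 404.98 + 1037.24 = 9652.55
Landed cost (A) = invoice 400961.86 + 9652.55 + duty 38015.59 = 448630.00
Supplier B (CFR):
CIF value = CFR price + insurance = 429684.12 + 193.22 = 429877.34
Import duty = 429877.34 × 9.3% = 39978.59
Buyer bears (B): 193.22 + 402.36 + 404.98 + 1037.24 = 2037.80
Landed cost (B) = invoice 429684.12 + 2037.80 + duty 39978.59 = 471700.51
Difference = |448630.00 − 471700.51| = 23070.51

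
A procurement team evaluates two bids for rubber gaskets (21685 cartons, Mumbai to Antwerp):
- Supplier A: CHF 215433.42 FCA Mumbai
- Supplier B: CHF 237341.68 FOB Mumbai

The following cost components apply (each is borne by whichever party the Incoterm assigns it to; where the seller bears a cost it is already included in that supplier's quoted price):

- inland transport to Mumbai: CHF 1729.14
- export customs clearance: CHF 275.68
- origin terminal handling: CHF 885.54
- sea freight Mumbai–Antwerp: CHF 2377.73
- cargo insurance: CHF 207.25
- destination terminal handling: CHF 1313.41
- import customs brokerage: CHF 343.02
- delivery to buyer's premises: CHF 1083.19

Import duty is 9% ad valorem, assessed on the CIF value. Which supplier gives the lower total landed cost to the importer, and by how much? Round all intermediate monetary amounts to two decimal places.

Supplier A is cheaper by CHF 22914.77

Supplier A (FCA):
CIF value = FCA price + origin terminal + freight + insurance = 215433.42 + 885.54 + 2377.73 + 207.25 = 218903.94
Import duty = 218903.94 × 9% = 19701.35
Buyer bears (A): 885.54 + 2377.73 + 207.25 + 1313.41 + 343.02 + 1083.19 = 6210.14
Landed cost (A) = invoice 215433.42 + 6210.14 + duty 19701.35 = 241344.91
Supplier B (FOB):
CIF value = FOB price + freight + insurance = 237341.68 + 2377.73 + 207.25 = 239926.66
Import duty = 239926.66 × 9% = 21593.40
Buyer bears (B): 2377.73 + 207.25 + 1313.41 + 343.02 + 1083.19 = 5324.60
Landed cost (B) = invoice 237341.68 + 5324.60 + duty 21593.40 = 264259.68
Difference = |241344.91 − 264259.68| = 22914.77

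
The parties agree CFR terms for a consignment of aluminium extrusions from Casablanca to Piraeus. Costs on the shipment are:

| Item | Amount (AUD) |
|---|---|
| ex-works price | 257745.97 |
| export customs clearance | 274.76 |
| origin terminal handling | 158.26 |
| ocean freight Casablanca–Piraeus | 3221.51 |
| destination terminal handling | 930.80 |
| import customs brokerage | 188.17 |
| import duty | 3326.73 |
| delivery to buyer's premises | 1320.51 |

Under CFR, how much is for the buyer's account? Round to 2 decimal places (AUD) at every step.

Buyer's account: AUD 5766.21

CFR: the seller pays costs through ocean freight to the destination port, but not insurance.
Seller's account: goods 257745.97 + export clearance 274.76 + origin terminal 158.26 + freight 3221.51 = 261400.50
Buyer's account: destination terminal 930.80 + brokerage 188.17 + duty 3326.73 + delivery 1320.51 = 5766.21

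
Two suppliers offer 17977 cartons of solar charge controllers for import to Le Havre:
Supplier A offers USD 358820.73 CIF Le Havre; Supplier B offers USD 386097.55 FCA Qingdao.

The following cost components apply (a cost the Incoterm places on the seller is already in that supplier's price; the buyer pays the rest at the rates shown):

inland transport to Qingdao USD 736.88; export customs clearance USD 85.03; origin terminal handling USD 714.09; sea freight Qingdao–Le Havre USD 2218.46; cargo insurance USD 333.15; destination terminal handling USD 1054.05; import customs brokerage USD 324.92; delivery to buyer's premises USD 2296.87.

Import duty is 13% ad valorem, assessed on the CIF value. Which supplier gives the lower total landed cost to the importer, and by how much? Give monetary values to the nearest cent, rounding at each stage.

Supplier A is cheaper by USD 34513.05

Supplier A (CIF):
The CIF price already equals the CIF value: 358820.73
Import duty = 358820.73 × 13% = 46646.69
Buyer bears (A): 1054.05 + 324.92 + 2296.87 = 3675.84
Landed cost (A) = invoice 358820.73 + 3675.84 + duty 46646.69 = 409143.26
Supplier B (FCA):
CIF value = FCA price + origin terminal + freight + insurance = 386097.55 + 714.09 + 2218.46 + 333.15 = 389363.25
Import duty = 389363.25 × 13% = 50617.22
Buyer bears (B): 714.09 + 2218.46 + 333.15 + 1054.05 + 324.92 + 2296.87 = 6941.54
Landed cost (B) = invoice 386097.55 + 6941.54 + duty 50617.22 = 443656.31
Difference = |409143.26 − 443656.31| = 34513.05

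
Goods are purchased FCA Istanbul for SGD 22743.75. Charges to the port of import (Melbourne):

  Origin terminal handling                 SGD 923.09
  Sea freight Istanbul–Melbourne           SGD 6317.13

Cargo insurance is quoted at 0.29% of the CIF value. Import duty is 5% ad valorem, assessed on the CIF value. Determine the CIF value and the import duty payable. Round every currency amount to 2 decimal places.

Let C be the CIF value. C = FCA price + pre-shipment costs + freight + 0.29% × C
C − 0.29% × C = 22743.75 + 923.09 + 6317.13
0.9971 × C = 29983.97
C = 29983.97 / 0.9971 = 30071.18
Insurance premium = 0.29% × 30071.18 = 87.21
Import duty = 30071.18 × 5% = 1503.56

CIF value: SGD 30071.18; import duty: SGD 1503.56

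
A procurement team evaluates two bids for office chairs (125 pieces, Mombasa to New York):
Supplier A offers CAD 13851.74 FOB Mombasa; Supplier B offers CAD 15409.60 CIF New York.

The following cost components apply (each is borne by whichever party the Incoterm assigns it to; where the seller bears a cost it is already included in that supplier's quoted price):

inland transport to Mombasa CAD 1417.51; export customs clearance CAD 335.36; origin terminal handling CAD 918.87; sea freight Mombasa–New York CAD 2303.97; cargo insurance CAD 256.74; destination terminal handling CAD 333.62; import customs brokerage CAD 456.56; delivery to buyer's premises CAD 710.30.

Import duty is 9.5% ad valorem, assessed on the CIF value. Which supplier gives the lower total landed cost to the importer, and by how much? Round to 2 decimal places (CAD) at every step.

Supplier B is cheaper by CAD 1098.12

Supplier A (FOB):
CIF value = FOB price + freight + insurance = 13851.74 + 2303.97 + 256.74 = 16412.45
Import duty = 16412.45 × 9.5% = 1559.18
Buyer bears (A): 2303.97 + 256.74 + 333.62 + 456.56 + 710.30 = 4061.19
Landed cost (A) = invoice 13851.74 + 4061.19 + duty 1559.18 = 19472.11
Supplier B (CIF):
The CIF price already equals the CIF value: 15409.60
Import duty = 15409.60 × 9.5% = 1463.91
Buyer bears (B): 333.62 + 456.56 + 710.30 = 1500.48
Landed cost (B) = invoice 15409.60 + 1500.48 + duty 1463.91 = 18373.99
Difference = |19472.11 − 18373.99| = 1098.12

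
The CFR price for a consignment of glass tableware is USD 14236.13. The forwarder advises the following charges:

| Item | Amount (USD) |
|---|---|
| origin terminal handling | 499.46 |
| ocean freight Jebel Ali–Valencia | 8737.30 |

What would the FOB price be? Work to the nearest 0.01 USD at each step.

FOB price: USD 5498.83

Not relevant to the conversion: origin terminal — on the seller under both CFR and FOB; already in the CFR price and stays in the FOB price.
From CFR to FOB, the seller no longer bears: freight.
FOB price = 14236.13 − 8737.30 = 5498.83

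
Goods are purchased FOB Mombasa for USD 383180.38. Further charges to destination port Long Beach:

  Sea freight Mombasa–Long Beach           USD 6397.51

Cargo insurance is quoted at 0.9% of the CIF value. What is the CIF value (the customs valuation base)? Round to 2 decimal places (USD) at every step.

Let C be the CIF value. C = FOB price + freight + 0.9% × C
C − 0.9% × C = 383180.38 + 6397.51
0.991 × C = 389577.89
C = 389577.89 / 0.991 = 393115.93
Insurance premium = 0.9% × 393115.93 = 3538.04

CIF value: USD 393115.93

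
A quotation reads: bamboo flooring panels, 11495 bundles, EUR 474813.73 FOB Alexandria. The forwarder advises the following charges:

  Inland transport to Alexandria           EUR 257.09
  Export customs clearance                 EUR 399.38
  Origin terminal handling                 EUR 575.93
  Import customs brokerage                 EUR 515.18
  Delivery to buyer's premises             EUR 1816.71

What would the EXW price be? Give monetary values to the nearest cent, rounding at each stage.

EXW price: EUR 473581.33

Not relevant to the conversion: delivery, brokerage — on the buyer under both terms; not part of either seller's price.
From FOB to EXW, the seller no longer bears: inland to port, export clearance, origin terminal.
EXW price = 474813.73 − 257.09 − 399.38 − 575.93 = 473581.33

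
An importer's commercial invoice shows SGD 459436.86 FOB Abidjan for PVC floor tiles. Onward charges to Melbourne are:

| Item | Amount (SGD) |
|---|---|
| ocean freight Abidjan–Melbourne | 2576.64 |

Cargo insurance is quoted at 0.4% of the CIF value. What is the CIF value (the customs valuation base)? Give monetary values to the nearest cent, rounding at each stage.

Let C be the CIF value. C = FOB price + freight + 0.4% × C
C − 0.4% × C = 459436.86 + 2576.64
0.996 × C = 462013.50
C = 462013.50 / 0.996 = 463868.98
Insurance premium = 0.4% × 463868.98 = 1855.48

CIF value: SGD 463868.98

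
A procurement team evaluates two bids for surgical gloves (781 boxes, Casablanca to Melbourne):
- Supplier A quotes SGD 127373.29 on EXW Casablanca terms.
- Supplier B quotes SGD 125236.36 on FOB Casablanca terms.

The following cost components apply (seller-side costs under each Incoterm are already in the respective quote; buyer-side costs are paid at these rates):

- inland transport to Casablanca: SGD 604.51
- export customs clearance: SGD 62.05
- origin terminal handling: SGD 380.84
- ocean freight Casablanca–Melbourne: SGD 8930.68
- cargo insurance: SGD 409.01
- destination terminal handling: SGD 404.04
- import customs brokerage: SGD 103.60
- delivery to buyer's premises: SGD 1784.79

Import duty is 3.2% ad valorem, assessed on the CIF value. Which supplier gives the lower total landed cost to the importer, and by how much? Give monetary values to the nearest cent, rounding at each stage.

Supplier A (EXW):
CIF value = EXW price + inland to port + export clearance + origin terminal + freight + insurance = 127373.29 + 604.51 + 62.05 + 380.84 + 8930.68 + 409.01 = 137760.38
Import duty = 137760.38 × 3.2% = 4408.33
Buyer bears (A): 604.51 + 62.05 + 380.84 + 8930.68 + 409.01 + 404.04 + 103.60 + 1784.79 = 12679.52
Landed cost (A) = invoice 127373.29 + 12679.52 + duty 4408.33 = 144461.14
Supplier B (FOB):
CIF value = FOB price + freight + insurance = 125236.36 + 8930.68 + 409.01 = 134576.05
Import duty = 134576.05 × 3.2% = 4306.43
Buyer bears (B): 8930.68 + 409.01 + 404.04 + 103.60 + 1784.79 = 11632.12
Landed cost (B) = invoice 125236.36 + 11632.12 + duty 4306.43 = 141174.91
Difference = |144461.14 − 141174.91| = 3286.23

Supplier B is cheaper by SGD 3286.23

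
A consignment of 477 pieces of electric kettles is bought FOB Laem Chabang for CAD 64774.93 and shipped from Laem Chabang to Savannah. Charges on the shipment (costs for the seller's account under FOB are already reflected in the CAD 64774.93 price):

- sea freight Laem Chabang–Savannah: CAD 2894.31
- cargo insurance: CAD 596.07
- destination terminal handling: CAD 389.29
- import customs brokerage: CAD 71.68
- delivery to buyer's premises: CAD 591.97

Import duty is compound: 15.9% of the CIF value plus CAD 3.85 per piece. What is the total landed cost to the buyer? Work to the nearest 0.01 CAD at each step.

FOB: the seller bears costs until goods are on board at the origin port; the buyer bears freight, insurance and all costs thereafter.
CIF value = FOB price + freight + insurance = 64774.93 + 2894.31 + 596.07 = 68265.31
Ad valorem component: 68265.31 × 15.9% = 10854.18
Specific component: 477 × 3.85 = 1836.45
Import duty = 10854.18 + 1836.45 = 12690.63
Buyer bears: freight 2894.31 + insurance 596.07 + destination terminal 389.29 + brokerage 71.68 + delivery 591.97 + duty 12690.63 = 17233.95
Landed cost = invoice 64774.93 + 17233.95 = 82008.88

Total landed cost: CAD 82008.88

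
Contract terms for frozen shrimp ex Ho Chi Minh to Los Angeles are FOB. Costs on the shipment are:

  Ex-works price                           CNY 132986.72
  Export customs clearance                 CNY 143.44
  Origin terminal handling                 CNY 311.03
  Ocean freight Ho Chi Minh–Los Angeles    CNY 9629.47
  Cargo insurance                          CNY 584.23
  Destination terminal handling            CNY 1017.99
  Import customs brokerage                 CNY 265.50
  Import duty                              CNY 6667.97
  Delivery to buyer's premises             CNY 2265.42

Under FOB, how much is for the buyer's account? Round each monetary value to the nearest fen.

FOB: the seller bears costs until goods are on board at the origin port; the buyer bears freight, insurance and all costs thereafter.
Seller's account: goods 132986.72 + export clearance 143.44 + origin terminal 311.03 = 133441.19
Buyer's account: freight 9629.47 + insurance 584.23 + destination terminal 1017.99 + brokerage 265.50 + duty 6667.97 + delivery 2265.42 = 20430.58

Buyer's account: CNY 20430.58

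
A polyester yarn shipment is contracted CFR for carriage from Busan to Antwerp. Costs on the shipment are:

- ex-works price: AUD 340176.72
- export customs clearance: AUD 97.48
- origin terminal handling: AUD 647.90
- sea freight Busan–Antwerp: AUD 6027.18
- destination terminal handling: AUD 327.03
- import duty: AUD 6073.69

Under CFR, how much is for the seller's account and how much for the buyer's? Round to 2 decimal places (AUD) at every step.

Seller: AUD 346949.28; buyer: AUD 6400.72

CFR: the seller pays costs through ocean freight to the destination port, but not insurance.
Seller's account: goods 340176.72 + export clearance 97.48 + origin terminal 647.90 + freight 6027.18 = 346949.28
Buyer's account: destination terminal 327.03 + duty 6073.69 = 6400.72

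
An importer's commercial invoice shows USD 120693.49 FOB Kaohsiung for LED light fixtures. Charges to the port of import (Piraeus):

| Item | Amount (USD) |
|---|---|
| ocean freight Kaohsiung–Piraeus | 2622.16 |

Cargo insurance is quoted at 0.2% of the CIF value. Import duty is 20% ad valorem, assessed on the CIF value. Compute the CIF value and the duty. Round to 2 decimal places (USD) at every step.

Let C be the CIF value. C = FOB price + freight + 0.2% × C
C − 0.2% × C = 120693.49 + 2622.16
0.998 × C = 123315.65
C = 123315.65 / 0.998 = 123562.78
Insurance premium = 0.2% × 123562.78 = 247.13
Import duty = 123562.78 × 20% = 24712.56

CIF value: USD 123562.78; import duty: USD 24712.56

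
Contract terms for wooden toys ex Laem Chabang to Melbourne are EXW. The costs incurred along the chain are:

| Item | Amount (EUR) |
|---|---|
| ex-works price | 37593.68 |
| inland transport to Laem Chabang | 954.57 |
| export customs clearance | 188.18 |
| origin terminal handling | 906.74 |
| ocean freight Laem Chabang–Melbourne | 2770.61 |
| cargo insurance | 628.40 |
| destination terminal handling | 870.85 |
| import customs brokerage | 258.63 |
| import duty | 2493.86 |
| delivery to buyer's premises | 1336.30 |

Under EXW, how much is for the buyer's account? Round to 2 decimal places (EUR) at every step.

Buyer's account: EUR 10408.14

EXW: the seller makes goods available at their premises; the buyer bears all onward costs.
Seller's account: goods 37593.68 = 37593.68
Buyer's account: inland to port 954.57 + export clearance 188.18 + origin terminal 906.74 + freight 2770.61 + insurance 628.40 + destination terminal 870.85 + brokerage 258.63 + duty 2493.86 + delivery 1336.30 = 10408.14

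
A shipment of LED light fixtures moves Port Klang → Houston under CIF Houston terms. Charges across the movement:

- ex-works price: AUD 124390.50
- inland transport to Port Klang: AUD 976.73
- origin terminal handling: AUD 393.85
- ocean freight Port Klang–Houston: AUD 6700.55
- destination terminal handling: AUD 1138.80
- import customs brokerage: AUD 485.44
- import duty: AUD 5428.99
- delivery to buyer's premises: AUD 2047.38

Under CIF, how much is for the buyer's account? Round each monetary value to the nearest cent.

CIF: the seller pays costs through ocean freight and marine insurance to the destination port.
Seller's account: goods 124390.50 + inland to port 976.73 + origin terminal 393.85 + freight 6700.55 = 132461.63
Buyer's account: destination terminal 1138.80 + brokerage 485.44 + duty 5428.99 + delivery 2047.38 = 9100.61

Buyer's account: AUD 9100.61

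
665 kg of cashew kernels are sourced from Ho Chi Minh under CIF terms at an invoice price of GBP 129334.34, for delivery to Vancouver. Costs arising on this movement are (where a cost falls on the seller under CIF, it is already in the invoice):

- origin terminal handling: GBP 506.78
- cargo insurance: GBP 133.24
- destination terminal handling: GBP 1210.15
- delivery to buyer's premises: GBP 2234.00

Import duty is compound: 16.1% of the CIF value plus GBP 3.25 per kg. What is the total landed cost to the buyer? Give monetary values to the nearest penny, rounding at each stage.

CIF: the seller pays costs through ocean freight and marine insurance to the destination port.
Already in the invoice (seller's account under CIF): origin terminal, insurance — exclude.
The CIF price already equals the CIF value: 129334.34
Ad valorem component: 129334.34 × 16.1% = 20822.83
Specific component: 665 × 3.25 = 2161.25
Import duty = 20822.83 + 2161.25 = 22984.08
Buyer bears: destination terminal 1210.15 + delivery 2234.00 + duty 22984.08 = 26428.23
Landed cost = invoice 129334.34 + 26428.23 = 155762.57

Total landed cost: GBP 155762.57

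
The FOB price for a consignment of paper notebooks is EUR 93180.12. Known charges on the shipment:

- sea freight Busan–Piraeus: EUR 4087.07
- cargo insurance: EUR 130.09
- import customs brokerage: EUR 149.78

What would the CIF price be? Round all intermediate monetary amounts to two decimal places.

CIF price: EUR 97397.28

Not relevant to the conversion: brokerage — on the buyer under both terms; not part of either seller's price.
From FOB to CIF, the seller additionally bears: freight, insurance.
CIF price = 93180.12 + 4087.07 + 130.09 = 97397.28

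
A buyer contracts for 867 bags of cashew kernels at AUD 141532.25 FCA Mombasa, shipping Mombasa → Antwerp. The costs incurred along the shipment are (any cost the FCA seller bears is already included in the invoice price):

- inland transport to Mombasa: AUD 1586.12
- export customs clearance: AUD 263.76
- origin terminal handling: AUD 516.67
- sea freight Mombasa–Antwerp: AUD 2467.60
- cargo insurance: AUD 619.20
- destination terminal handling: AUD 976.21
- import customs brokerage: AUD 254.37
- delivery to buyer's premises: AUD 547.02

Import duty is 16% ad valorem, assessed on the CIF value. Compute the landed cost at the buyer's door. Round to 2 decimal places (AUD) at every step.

Total landed cost: AUD 170135.04

FCA: the seller delivers export-cleared goods to the carrier; the buyer bears costs from that point.
Already in the invoice (seller's account under FCA): inland to port, export clearance — exclude.
CIF value = FCA price + origin terminal + freight + insurance = 141532.25 + 516.67 + 2467.60 + 619.20 = 145135.72
Import duty = 145135.72 × 16% = 23221.72
Buyer bears: origin terminal 516.67 + freight 2467.60 + insurance 619.20 + destination terminal 976.21 + brokerage 254.37 + delivery 547.02 + duty 23221.72 = 28602.79
Landed cost = invoice 141532.25 + 28602.79 = 170135.04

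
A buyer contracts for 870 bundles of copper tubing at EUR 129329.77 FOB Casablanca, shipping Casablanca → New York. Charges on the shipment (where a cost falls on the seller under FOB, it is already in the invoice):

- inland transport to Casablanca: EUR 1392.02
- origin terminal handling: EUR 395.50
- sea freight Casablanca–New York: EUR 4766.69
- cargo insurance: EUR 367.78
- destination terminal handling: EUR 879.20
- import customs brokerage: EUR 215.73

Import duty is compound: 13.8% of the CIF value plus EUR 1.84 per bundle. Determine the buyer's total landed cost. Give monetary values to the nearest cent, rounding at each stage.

Total landed cost: EUR 155716.04

FOB: the seller bears costs until goods are on board at the origin port; the buyer bears freight, insurance and all costs thereafter.
Already in the invoice (seller's account under FOB): inland to port, origin terminal — exclude.
CIF value = FOB price + freight + insurance = 129329.77 + 4766.69 + 367.78 = 134464.24
Ad valorem component: 134464.24 × 13.8% = 18556.07
Specific component: 870 × 1.84 = 1600.80
Import duty = 18556.07 + 1600.80 = 20156.87
Buyer bears: freight 4766.69 + insurance 367.78 + destination terminal 879.20 + brokerage 215.73 + duty 20156.87 = 26386.27
Landed cost = invoice 129329.77 + 26386.27 = 155716.04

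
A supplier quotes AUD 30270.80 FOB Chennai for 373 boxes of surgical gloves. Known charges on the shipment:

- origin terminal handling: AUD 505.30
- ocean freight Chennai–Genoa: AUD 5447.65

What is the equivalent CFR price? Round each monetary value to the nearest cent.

Not relevant to the conversion: origin terminal — on the seller under both FOB and CFR; already in the FOB price and stays in the CFR price.
From FOB to CFR, the seller additionally bears: freight.
CFR price = 30270.80 + 5447.65 = 35718.45

CFR price: AUD 35718.45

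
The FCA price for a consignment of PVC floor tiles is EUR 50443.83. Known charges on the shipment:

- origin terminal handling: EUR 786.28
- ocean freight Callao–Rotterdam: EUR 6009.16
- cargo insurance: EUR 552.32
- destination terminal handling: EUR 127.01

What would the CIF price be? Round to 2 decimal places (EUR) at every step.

Not relevant to the conversion: destination terminal — on the buyer under both terms; not part of either seller's price.
From FCA to CIF, the seller additionally bears: origin terminal, freight, insurance.
CIF price = 50443.83 + 786.28 + 6009.16 + 552.32 = 57791.59

CIF price: EUR 57791.59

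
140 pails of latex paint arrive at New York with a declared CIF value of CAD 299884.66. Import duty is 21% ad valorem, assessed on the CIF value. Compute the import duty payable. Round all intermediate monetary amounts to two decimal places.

Import duty: CAD 62975.78

Import duty = 299884.66 × 21% = 62975.78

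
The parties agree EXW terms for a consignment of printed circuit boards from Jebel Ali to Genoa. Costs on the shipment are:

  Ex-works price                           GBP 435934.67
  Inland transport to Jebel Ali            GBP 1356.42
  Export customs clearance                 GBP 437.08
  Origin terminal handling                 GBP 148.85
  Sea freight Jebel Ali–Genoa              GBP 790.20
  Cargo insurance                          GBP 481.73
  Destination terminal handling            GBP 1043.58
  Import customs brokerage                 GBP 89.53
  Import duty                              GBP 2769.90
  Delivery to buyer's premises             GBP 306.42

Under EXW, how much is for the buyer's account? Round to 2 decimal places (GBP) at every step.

Buyer's account: GBP 7423.71

EXW: the seller makes goods available at their premises; the buyer bears all onward costs.
Seller's account: goods 435934.67 = 435934.67
Buyer's account: inland to port 1356.42 + export clearance 437.08 + origin terminal 148.85 + freight 790.20 + insurance 481.73 + destination terminal 1043.58 + brokerage 89.53 + duty 2769.90 + delivery 306.42 = 7423.71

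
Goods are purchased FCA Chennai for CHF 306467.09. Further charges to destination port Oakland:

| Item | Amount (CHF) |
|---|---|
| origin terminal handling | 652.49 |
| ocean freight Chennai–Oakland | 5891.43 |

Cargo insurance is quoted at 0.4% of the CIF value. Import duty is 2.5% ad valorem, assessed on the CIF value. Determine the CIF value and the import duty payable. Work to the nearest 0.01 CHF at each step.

Let C be the CIF value. C = FCA price + pre-shipment costs + freight + 0.4% × C
C − 0.4% × C = 306467.09 + 652.49 + 5891.43
0.996 × C = 313011.01
C = 313011.01 / 0.996 = 314268.08
Insurance premium = 0.4% × 314268.08 = 1257.07
Import duty = 314268.08 × 2.5% = 7856.70

CIF value: CHF 314268.08; import duty: CHF 7856.70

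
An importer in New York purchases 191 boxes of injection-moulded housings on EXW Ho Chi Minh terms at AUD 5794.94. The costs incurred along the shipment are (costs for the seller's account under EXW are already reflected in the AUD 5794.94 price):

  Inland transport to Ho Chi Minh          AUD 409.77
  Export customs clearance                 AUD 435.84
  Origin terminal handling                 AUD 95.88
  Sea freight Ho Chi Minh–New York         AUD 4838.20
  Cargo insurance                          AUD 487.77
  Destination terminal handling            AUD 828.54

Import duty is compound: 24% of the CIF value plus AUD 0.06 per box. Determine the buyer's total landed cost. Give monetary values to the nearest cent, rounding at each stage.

EXW: the seller makes goods available at their premises; the buyer bears all onward costs.
CIF value = EXW price + inland to port + export clearance + origin terminal + freight + insurance = 5794.94 + 409.77 + 435.84 + 95.88 + 4838.20 + 487.77 = 12062.40
Ad valorem component: 12062.40 × 24% = 2894.98
Specific component: 191 × 0.06 = 11.46
Import duty = 2894.98 + 11.46 = 2906.44
Buyer bears: inland to port 409.77 + export clearance 435.84 + origin terminal 95.88 + freight 4838.20 + insurance 487.77 + destination terminal 828.54 + duty 2906.44 = 10002.44
Landed cost = invoice 5794.94 + 10002.44 = 15797.38

Total landed cost: AUD 15797.38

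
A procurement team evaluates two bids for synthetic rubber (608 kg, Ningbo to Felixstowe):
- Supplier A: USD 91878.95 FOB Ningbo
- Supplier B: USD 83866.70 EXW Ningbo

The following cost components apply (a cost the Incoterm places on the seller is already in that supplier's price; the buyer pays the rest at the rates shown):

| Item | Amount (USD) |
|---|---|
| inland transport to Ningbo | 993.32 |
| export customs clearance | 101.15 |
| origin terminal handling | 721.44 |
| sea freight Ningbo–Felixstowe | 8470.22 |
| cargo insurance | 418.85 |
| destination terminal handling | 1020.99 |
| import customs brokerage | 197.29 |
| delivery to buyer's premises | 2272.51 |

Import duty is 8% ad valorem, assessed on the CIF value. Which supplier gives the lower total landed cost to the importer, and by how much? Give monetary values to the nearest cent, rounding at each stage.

Supplier A (FOB):
CIF value = FOB price + freight + insurance = 91878.95 + 8470.22 + 418.85 = 100768.02
Import duty = 100768.02 × 8% = 8061.44
Buyer bears (A): 8470.22 + 418.85 + 1020.99 + 197.29 + 2272.51 = 12379.86
Landed cost (A) = invoice 91878.95 + 12379.86 + duty 8061.44 = 112320.25
Supplier B (EXW):
CIF value = EXW price + inland to port + export clearance + origin terminal + freight + insurance = 83866.70 + 993.32 + 101.15 + 721.44 + 8470.22 + 418.85 = 94571.68
Import duty = 94571.68 × 8% = 7565.73
Buyer bears (B): 993.32 + 101.15 + 721.44 + 8470.22 + 418.85 + 1020.99 + 197.29 + 2272.51 = 14195.77
Landed cost (B) = invoice 83866.70 + 14195.77 + duty 7565.73 = 105628.20
Difference = |112320.25 − 105628.20| = 6692.05

Supplier B is cheaper by USD 6692.05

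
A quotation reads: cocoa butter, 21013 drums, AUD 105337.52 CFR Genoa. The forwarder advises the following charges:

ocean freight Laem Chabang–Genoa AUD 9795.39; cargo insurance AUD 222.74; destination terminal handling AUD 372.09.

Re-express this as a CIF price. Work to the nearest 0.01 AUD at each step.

CIF price: AUD 105560.26

Not relevant to the conversion: freight — on the seller under both CFR and CIF; already in the CFR price and stays in the CIF price. destination terminal — on the buyer under both terms; not part of either seller's price.
From CFR to CIF, the seller additionally bears: insurance.
CIF price = 105337.52 + 222.74 = 105560.26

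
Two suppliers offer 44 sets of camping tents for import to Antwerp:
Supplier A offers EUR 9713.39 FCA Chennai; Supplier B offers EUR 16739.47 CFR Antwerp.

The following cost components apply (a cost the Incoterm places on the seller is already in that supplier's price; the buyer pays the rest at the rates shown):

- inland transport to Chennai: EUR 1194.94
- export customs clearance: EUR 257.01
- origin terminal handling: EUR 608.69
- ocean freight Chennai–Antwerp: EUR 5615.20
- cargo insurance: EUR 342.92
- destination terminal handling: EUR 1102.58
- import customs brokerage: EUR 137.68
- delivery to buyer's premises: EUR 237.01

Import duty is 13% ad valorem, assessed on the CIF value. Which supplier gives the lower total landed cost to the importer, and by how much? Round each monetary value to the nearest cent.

Supplier A (FCA):
CIF value = FCA price + origin terminal + freight + insurance = 9713.39 + 608.69 + 5615.20 + 342.92 = 16280.20
Import duty = 16280.20 × 13% = 2116.43
Buyer bears (A): 608.69 + 5615.20 + 342.92 + 1102.58 + 137.68 + 237.01 = 8044.08
Landed cost (A) = invoice 9713.39 + 8044.08 + duty 2116.43 = 19873.90
Supplier B (CFR):
CIF value = CFR price + insurance = 16739.47 + 342.92 = 17082.39
Import duty = 17082.39 × 13% = 2220.71
Buyer bears (B): 342.92 + 1102.58 + 137.68 + 237.01 = 1820.19
Landed cost (B) = invoice 16739.47 + 1820.19 + duty 2220.71 = 20780.37
Difference = |19873.90 − 20780.37| = 906.47

Supplier A is cheaper by EUR 906.47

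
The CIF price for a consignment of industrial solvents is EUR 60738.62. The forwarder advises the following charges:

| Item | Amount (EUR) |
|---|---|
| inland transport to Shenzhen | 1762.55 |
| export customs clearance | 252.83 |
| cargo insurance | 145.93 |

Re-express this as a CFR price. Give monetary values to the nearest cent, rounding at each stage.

CFR price: EUR 60592.69

Not relevant to the conversion: export clearance, inland to port — on the seller under both CIF and CFR; already in the CIF price and stays in the CFR price.
From CIF to CFR, the seller no longer bears: insurance.
CFR price = 60738.62 − 145.93 = 60592.69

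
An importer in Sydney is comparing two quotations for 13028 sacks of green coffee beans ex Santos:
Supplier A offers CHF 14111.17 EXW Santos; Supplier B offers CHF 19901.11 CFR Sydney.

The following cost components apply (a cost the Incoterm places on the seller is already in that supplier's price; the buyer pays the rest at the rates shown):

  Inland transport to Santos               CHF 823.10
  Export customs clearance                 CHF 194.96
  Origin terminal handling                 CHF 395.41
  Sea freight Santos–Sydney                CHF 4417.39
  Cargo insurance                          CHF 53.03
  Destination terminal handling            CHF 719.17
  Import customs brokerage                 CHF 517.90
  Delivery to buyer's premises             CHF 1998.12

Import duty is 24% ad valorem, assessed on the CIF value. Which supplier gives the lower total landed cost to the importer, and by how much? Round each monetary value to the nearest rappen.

Supplier B is cheaper by CHF 50.74

Supplier A (EXW):
CIF value = EXW price + inland to port + export clearance + origin terminal + freight + insurance = 14111.17 + 823.10 + 194.96 + 395.41 + 4417.39 + 53.03 = 19995.06
Import duty = 19995.06 × 24% = 4798.81
Buyer bears (A): 823.10 + 194.96 + 395.41 + 4417.39 + 53.03 + 719.17 + 517.90 + 1998.12 = 9119.08
Landed cost (A) = invoice 14111.17 + 9119.08 + duty 4798.81 = 28029.06
Supplier B (CFR):
CIF value = CFR price + insurance = 19901.11 + 53.03 = 19954.14
Import duty = 19954.14 × 24% = 4788.99
Buyer bears (B): 53.03 + 719.17 + 517.90 + 1998.12 = 3288.22
Landed cost (B) = invoice 19901.11 + 3288.22 + duty 4788.99 = 27978.32
Difference = |28029.06 − 27978.32| = 50.74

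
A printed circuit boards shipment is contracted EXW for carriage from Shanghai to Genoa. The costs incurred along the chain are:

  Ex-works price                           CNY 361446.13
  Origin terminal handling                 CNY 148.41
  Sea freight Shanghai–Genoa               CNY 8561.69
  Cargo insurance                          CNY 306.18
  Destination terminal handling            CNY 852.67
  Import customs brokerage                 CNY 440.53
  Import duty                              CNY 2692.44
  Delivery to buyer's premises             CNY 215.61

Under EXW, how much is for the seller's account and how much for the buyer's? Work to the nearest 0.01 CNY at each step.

EXW: the seller makes goods available at their premises; the buyer bears all onward costs.
Seller's account: goods 361446.13 = 361446.13
Buyer's account: origin terminal 148.41 + freight 8561.69 + insurance 306.18 + destination terminal 852.67 + brokerage 440.53 + duty 2692.44 + delivery 215.61 = 13217.53

Seller: CNY 361446.13; buyer: CNY 13217.53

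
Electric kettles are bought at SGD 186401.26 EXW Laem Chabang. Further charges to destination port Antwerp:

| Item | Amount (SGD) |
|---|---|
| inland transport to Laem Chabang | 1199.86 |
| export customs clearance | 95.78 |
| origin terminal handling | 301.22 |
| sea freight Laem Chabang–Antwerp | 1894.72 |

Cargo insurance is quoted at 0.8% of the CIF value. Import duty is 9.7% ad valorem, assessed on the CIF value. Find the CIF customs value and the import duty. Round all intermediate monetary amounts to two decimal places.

Let C be the CIF value. C = EXW price + pre-shipment costs + freight + 0.8% × C
C − 0.8% × C = 186401.26 + 1199.86 + 95.78 + 301.22 + 1894.72
0.992 × C = 189892.84
C = 189892.84 / 0.992 = 191424.23
Insurance premium = 0.8% × 191424.23 = 1531.39
Import duty = 191424.23 × 9.7% = 18568.15

CIF value: SGD 191424.23; import duty: SGD 18568.15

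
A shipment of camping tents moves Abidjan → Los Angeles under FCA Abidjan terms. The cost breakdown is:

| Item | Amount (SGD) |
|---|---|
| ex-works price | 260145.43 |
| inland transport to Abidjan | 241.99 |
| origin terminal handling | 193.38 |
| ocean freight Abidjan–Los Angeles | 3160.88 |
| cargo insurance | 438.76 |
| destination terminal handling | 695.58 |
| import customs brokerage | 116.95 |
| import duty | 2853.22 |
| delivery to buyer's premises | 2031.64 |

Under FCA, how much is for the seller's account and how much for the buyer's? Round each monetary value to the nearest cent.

Seller: SGD 260387.42; buyer: SGD 9490.41

FCA: the seller delivers export-cleared goods to the carrier; the buyer bears costs from that point.
Seller's account: goods 260145.43 + inland to port 241.99 = 260387.42
Buyer's account: origin terminal 193.38 + freight 3160.88 + insurance 438.76 + destination terminal 695.58 + brokerage 116.95 + duty 2853.22 + delivery 2031.64 = 9490.41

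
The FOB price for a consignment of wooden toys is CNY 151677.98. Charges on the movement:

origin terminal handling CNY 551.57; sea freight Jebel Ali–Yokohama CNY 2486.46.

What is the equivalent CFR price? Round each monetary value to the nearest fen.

Not relevant to the conversion: origin terminal — on the seller under both FOB and CFR; already in the FOB price and stays in the CFR price.
From FOB to CFR, the seller additionally bears: freight.
CFR price = 151677.98 + 2486.46 = 154164.44

CFR price: CNY 154164.44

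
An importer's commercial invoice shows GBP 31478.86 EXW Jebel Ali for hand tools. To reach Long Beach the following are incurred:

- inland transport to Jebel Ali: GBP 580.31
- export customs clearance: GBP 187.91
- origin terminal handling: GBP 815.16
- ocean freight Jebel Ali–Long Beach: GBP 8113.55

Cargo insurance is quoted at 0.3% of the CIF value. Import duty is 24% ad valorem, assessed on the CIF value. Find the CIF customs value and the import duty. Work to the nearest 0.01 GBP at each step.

Let C be the CIF value. C = EXW price + pre-shipment costs + freight + 0.3% × C
C − 0.3% × C = 31478.86 + 580.31 + 187.91 + 815.16 + 8113.55
0.997 × C = 41175.79
C = 41175.79 / 0.997 = 41299.69
Insurance premium = 0.3% × 41299.69 = 123.90
Import duty = 41299.69 × 24% = 9911.93

CIF value: GBP 41299.69; import duty: GBP 9911.93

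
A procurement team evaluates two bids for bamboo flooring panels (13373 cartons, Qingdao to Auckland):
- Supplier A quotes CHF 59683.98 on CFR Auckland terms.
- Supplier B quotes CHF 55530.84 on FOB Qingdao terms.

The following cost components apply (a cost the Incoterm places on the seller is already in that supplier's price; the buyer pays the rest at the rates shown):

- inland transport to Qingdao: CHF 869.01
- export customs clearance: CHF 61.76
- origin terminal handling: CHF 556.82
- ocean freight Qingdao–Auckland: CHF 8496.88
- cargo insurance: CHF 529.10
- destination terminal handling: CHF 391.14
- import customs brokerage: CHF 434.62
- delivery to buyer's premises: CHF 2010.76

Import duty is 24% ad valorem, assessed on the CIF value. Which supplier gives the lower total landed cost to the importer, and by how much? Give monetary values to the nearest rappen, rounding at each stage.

Supplier A is cheaper by CHF 5386.24

Supplier A (CFR):
CIF value = CFR price + insurance = 59683.98 + 529.10 = 60213.08
Import duty = 60213.08 × 24% = 14451.14
Buyer bears (A): 529.10 + 391.14 + 434.62 + 2010.76 = 3365.62
Landed cost (A) = invoice 59683.98 + 3365.62 + duty 14451.14 = 77500.74
Supplier B (FOB):
CIF value = FOB price + freight + insurance = 55530.84 + 8496.88 + 529.10 = 64556.82
Import duty = 64556.82 × 24% = 15493.64
Buyer bears (B): 8496.88 + 529.10 + 391.14 + 434.62 + 2010.76 = 11862.50
Landed cost (B) = invoice 55530.84 + 11862.50 + duty 15493.64 = 82886.98
Difference = |77500.74 − 82886.98| = 5386.24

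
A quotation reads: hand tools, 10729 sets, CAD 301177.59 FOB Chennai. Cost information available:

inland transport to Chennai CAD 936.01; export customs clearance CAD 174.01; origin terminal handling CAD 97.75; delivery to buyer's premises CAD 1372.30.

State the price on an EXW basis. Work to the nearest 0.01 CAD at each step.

Not relevant to the conversion: delivery — on the buyer under both terms; not part of either seller's price.
From FOB to EXW, the seller no longer bears: inland to port, export clearance, origin terminal.
EXW price = 301177.59 − 936.01 − 174.01 − 97.75 = 299969.82

EXW price: CAD 299969.82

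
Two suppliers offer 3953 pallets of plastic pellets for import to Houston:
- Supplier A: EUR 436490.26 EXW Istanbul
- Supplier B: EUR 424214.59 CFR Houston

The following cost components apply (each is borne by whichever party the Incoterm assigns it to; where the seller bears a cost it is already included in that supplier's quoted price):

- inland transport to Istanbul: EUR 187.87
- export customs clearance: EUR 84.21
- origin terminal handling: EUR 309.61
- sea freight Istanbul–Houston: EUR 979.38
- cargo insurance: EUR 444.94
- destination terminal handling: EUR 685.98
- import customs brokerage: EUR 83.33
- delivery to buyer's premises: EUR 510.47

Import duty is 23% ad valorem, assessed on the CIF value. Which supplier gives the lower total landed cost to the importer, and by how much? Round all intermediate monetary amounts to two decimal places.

Supplier A (EXW):
CIF value = EXW price + inland to port + export clearance + origin terminal + freight + insurance = 436490.26 + 187.87 + 84.21 + 309.61 + 979.38 + 444.94 = 438496.27
Import duty = 438496.27 × 23% = 100854.14
Buyer bears (A): 187.87 + 84.21 + 309.61 + 979.38 + 444.94 + 685.98 + 83.33 + 510.47 = 3285.79
Landed cost (A) = invoice 436490.26 + 3285.79 + duty 100854.14 = 540630.19
Supplier B (CFR):
CIF value = CFR price + insurance = 424214.59 + 444.94 = 424659.53
Import duty = 424659.53 × 23% = 97671.69
Buyer bears (B): 444.94 + 685.98 + 83.33 + 510.47 = 1724.72
Landed cost (B) = invoice 424214.59 + 1724.72 + duty 97671.69 = 523611.00
Difference = |540630.19 − 523611.00| = 17019.19

Supplier B is cheaper by EUR 17019.19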